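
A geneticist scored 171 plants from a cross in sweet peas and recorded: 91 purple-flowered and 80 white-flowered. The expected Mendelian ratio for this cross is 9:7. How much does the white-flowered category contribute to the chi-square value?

Under the 9:7 hypothesis (Σ ratio = 16, N = 171):
  purple-flowered: 171 × 9/16 = 96.1875
  white-flowered: 171 × 7/16 = 74.8125
Contribution of white-flowered: (80 − 74.8125)² / 74.8125 = 0.3597

0.360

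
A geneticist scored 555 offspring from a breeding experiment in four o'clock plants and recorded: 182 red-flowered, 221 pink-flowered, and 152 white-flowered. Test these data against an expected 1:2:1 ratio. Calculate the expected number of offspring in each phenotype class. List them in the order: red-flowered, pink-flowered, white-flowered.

138.75, 277.5, 138.75

Expected counts for N = 555 under a 1:2:1 ratio (total parts = 4):
  red-flowered: 555 × 1/4 = 138.75
  pink-flowered: 555 × 2/4 = 277.5
  white-flowered: 555 × 1/4 = 138.75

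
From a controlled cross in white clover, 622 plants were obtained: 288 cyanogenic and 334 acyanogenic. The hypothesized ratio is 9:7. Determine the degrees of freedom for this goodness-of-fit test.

A goodness-of-fit test with 2 phenotype classes has df = 2 − 1 = 1.

1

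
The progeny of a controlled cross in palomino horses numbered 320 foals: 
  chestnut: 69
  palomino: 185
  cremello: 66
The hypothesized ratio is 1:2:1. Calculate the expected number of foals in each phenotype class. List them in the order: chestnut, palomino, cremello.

80, 160, 80

The 1:2:1 ratio has 4 parts, so with N = 320 the expected counts are:
  chestnut: 320 × 1/4 = 80
  palomino: 320 × 2/4 = 160
  cremello: 320 × 1/4 = 80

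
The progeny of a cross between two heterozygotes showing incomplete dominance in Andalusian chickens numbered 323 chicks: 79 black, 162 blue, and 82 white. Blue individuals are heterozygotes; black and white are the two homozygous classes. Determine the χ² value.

With incomplete dominance, a heterozygote × heterozygote cross gives a 1:2:1 phenotypic ratio.
The 1:2:1 ratio has 4 parts, so with N = 323 the expected counts are:
  black: 323 × 1/4 = 80.75
  blue: 323 × 2/4 = 161.5
  white: 323 × 1/4 = 80.75
χ² = Σ (O − E)² / E
  black: (79 − 80.75)² / 80.75 = 0.0379
  blue: (162 − 161.5)² / 161.5 = 0.0015
  white: (82 − 80.75)² / 80.75 = 0.0193
χ² = 0.0379 + 0.0015 + 0.0193 = 0.0587 ≈ 0.059

0.059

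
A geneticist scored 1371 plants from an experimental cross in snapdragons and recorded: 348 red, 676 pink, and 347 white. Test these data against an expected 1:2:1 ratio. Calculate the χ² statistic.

Under the 1:2:1 hypothesis (Σ ratio = 4, N = 1371):
  red: 1371 × 1/4 = 342.75
  pink: 1371 × 2/4 = 685.5
  white: 1371 × 1/4 = 342.75
χ² = Σ (O − E)² / E
  red: (348 − 342.75)² / 342.75 = 0.0804
  pink: (676 − 685.5)² / 685.5 = 0.1317
  white: (347 − 342.75)² / 342.75 = 0.0527
χ² = 0.0804 + 0.1317 + 0.0527 = 0.2648 ≈ 0.265

0.265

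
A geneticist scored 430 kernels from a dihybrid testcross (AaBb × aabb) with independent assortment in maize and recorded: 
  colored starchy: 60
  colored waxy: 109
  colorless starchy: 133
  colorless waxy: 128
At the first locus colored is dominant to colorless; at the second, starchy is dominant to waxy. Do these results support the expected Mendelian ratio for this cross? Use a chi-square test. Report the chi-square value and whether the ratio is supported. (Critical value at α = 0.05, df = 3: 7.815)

A dihybrid testcross with independent assortment gives a 1:1:1:1 ratio.
Under the 1:1:1:1 hypothesis (Σ ratio = 4, N = 430):
  colored starchy: 430 × 1/4 = 107.5
  colored waxy: 430 × 1/4 = 107.5
  colorless starchy: 430 × 1/4 = 107.5
  colorless waxy: 430 × 1/4 = 107.5
χ² = Σ (O − E)² / E
  colored starchy: (60 − 107.5)² / 107.5 = 20.9884
  colored waxy: (109 − 107.5)² / 107.5 = 0.0209
  colorless starchy: (133 − 107.5)² / 107.5 = 6.0488
  colorless waxy: (128 − 107.5)² / 107.5 = 3.9093
χ² = 20.9884 + 0.0209 + 6.0488 + 3.9093 = 30.9674 ≈ 30.967
Degrees of freedom = 4 − 1 = 3; critical value at α = 0.05 is 7.815.
Since 30.967 > 7.815, we reject the null hypothesis — the data do not fit the 1:1:1:1 ratio.

30.967; not consistent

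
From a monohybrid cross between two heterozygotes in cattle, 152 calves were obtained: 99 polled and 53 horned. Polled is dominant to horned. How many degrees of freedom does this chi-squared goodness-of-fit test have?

For a monohybrid cross between heterozygotes with complete dominance, the expected phenotypic ratio is 3:1.
A goodness-of-fit test with 2 phenotype classes has df = 2 − 1 = 1.

1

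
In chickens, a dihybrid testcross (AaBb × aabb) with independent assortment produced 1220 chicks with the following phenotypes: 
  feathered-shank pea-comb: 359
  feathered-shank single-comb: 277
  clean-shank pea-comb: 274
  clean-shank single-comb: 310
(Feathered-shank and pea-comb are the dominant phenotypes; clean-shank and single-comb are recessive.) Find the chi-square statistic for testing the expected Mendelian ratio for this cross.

15.364

A dihybrid testcross with independent assortment gives a 1:1:1:1 ratio.
Total ratio parts = 4. Expected numbers out of 1220:
  feathered-shank pea-comb: 1220 × 1/4 = 305
  feathered-shank single-comb: 1220 × 1/4 = 305
  clean-shank pea-comb: 1220 × 1/4 = 305
  clean-shank single-comb: 1220 × 1/4 = 305
χ² = Σ (O − E)² / E
  feathered-shank pea-comb: (359 − 305)² / 305 = 9.5607
  feathered-shank single-comb: (277 − 305)² / 305 = 2.5705
  clean-shank pea-comb: (274 − 305)² / 305 = 3.1508
  clean-shank single-comb: (310 − 305)² / 305 = 0.0820
χ² = 9.5607 + 2.5705 + 3.1508 + 0.0820 = 15.364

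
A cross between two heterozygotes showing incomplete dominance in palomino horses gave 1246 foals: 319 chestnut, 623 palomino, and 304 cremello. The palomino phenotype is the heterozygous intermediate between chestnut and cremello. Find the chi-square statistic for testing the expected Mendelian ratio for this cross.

With incomplete dominance, a heterozygote × heterozygote cross gives a 1:2:1 phenotypic ratio.
Expected counts for N = 1246 under a 1:2:1 ratio (total parts = 4):
  chestnut: 1246 × 1/4 = 311.5
  palomino: 1246 × 2/4 = 623
  cremello: 1246 × 1/4 = 311.5
χ² = Σ (O − E)² / E
  chestnut: (319 − 311.5)² / 311.5 = 0.1806
  palomino: (623 − 623)² / 623 = 0.0000
  cremello: (304 − 311.5)² / 311.5 = 0.1806
χ² = 0.1806 + 0.0000 + 0.1806 = 0.3612 ≈ 0.361

0.361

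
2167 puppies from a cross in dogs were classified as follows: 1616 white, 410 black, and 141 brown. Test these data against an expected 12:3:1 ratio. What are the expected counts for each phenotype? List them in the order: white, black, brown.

1625.25, 406.3125, 135.4375

Total ratio parts = 16. Expected numbers out of 2167:
  white: 2167 × 12/16 = 1625.25
  black: 2167 × 3/16 = 406.3125
  brown: 2167 × 1/16 = 135.4375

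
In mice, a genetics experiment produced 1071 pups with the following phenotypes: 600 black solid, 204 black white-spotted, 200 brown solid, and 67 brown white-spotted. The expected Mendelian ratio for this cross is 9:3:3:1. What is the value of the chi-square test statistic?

Under the 9:3:3:1 hypothesis (Σ ratio = 16, N = 1071):
  black solid: 1071 × 9/16 = 602.4375
  black white-spotted: 1071 × 3/16 = 200.8125
  brown solid: 1071 × 3/16 = 200.8125
  brown white-spotted: 1071 × 1/16 = 66.9375
χ² = Σ (O − E)² / E
  black solid: (600 − 602.4375)² / 602.4375 = 0.0099
  black white-spotted: (204 − 200.8125)² / 200.8125 = 0.0506
  brown solid: (200 − 200.8125)² / 200.8125 = 0.0033
  brown white-spotted: (67 − 66.9375)² / 66.9375 = 0.0001
χ² = 0.0099 + 0.0506 + 0.0033 + 0.0001 = 0.0639 ≈ 0.064

0.064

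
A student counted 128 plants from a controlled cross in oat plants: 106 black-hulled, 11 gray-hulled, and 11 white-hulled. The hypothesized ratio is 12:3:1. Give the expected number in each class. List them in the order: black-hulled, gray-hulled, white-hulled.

96, 24, 8

Under the 12:3:1 hypothesis (Σ ratio = 16, N = 128):
  black-hulled: 128 × 12/16 = 96
  gray-hulled: 128 × 3/16 = 24
  white-hulled: 128 × 1/16 = 8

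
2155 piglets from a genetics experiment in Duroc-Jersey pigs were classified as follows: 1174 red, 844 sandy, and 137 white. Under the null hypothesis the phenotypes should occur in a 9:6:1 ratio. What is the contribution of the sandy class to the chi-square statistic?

Total ratio parts = 16. Expected numbers out of 2155:
  red: 2155 × 9/16 = 1212.1875
  sandy: 2155 × 6/16 = 808.125
  white: 2155 × 1/16 = 134.6875
Contribution of sandy: (844 − 808.125)² / 808.125 = 1.5926

1.593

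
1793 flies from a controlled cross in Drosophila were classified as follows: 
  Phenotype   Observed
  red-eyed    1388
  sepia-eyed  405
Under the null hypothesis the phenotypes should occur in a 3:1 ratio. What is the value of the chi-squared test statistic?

5.564

The 3:1 ratio has 4 parts, so with N = 1793 the expected counts are:
  red-eyed: 1793 × 3/4 = 1344.75
  sepia-eyed: 1793 × 1/4 = 448.25
χ² = Σ (O − E)² / E
  red-eyed: (1388 − 1344.75)² / 1344.75 = 1.3910
  sepia-eyed: (405 − 448.25)² / 448.25 = 4.1730
χ² = 1.3910 + 4.1730 = 5.564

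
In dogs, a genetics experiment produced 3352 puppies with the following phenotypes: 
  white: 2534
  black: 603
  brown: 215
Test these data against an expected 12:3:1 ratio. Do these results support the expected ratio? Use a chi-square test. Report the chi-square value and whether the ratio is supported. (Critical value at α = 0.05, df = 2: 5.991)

1.338; consistent

Under the 12:3:1 hypothesis (Σ ratio = 16, N = 3352):
  white: 3352 × 12/16 = 2514
  black: 3352 × 3/16 = 628.5
  brown: 3352 × 1/16 = 209.5
χ² = Σ (O − E)² / E
  white: (2534 − 2514)² / 2514 = 0.1591
  black: (603 − 628.5)² / 628.5 = 1.0346
  brown: (215 − 209.5)² / 209.5 = 0.1444
χ² = 0.1591 + 1.0346 + 0.1444 = 1.3381 ≈ 1.338
Degrees of freedom = 3 − 1 = 2; critical value at α = 0.05 is 5.991.
Since 1.338 < 5.991, we fail to reject the null hypothesis — the data are consistent with the 12:3:1 ratio.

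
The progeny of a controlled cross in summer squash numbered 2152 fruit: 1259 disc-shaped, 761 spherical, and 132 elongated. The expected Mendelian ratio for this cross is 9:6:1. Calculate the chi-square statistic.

Total ratio parts = 16. Expected numbers out of 2152:
  disc-shaped: 2152 × 9/16 = 1210.5
  spherical: 2152 × 6/16 = 807
  elongated: 2152 × 1/16 = 134.5
χ² = Σ (O − E)² / E
  disc-shaped: (1259 − 1210.5)² / 1210.5 = 1.9432
  spherical: (761 − 807)² / 807 = 2.6221
  elongated: (132 − 134.5)² / 134.5 = 0.0465
χ² = 1.9432 + 2.6221 + 0.0465 = 4.6118 ≈ 4.612

4.612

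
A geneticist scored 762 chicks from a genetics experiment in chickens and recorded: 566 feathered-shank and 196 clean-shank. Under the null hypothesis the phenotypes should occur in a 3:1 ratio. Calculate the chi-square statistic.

0.212

The 3:1 ratio has 4 parts, so with N = 762 the expected counts are:
  feathered-shank: 762 × 3/4 = 571.5
  clean-shank: 762 × 1/4 = 190.5
χ² = Σ (O − E)² / E
  feathered-shank: (566 − 571.5)² / 571.5 = 0.0529
  clean-shank: (196 − 190.5)² / 190.5 = 0.1588
χ² = 0.0529 + 0.1588 = 0.2117 ≈ 0.212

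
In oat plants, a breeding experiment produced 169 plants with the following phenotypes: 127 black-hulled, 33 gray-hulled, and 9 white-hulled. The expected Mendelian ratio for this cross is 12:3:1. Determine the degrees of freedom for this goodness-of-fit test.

A goodness-of-fit test with 3 phenotype classes has df = 3 − 1 = 2.

2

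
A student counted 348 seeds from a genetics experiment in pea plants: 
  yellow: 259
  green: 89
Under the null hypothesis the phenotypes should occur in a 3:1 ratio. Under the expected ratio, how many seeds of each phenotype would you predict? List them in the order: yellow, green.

Under the 3:1 hypothesis (Σ ratio = 4, N = 348):
  yellow: 348 × 3/4 = 261
  green: 348 × 1/4 = 87

261, 87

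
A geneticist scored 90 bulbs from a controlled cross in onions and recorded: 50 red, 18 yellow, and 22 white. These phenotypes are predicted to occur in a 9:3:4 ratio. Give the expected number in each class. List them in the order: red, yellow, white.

Expected counts for N = 90 under a 9:3:4 ratio (total parts = 16):
  red: 90 × 9/16 = 50.625
  yellow: 90 × 3/16 = 16.875
  white: 90 × 4/16 = 22.5

50.625, 16.875, 22.5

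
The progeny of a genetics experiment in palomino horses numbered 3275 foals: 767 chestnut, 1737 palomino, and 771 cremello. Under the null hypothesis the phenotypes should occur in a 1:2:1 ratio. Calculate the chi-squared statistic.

Total ratio parts = 4. Expected numbers out of 3275:
  chestnut: 3275 × 1/4 = 818.75
  palomino: 3275 × 2/4 = 1637.5
  cremello: 3275 × 1/4 = 818.75
χ² = Σ (O − E)² / E
  chestnut: (767 − 818.75)² / 818.75 = 3.2709
  palomino: (1737 − 1637.5)² / 1637.5 = 6.0460
  cremello: (771 − 818.75)² / 818.75 = 2.7848
χ² = 3.2709 + 6.0460 + 2.7848 = 12.1017 ≈ 12.102

12.102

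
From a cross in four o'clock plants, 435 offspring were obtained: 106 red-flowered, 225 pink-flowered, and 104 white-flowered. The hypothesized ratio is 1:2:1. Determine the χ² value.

Total ratio parts = 4. Expected numbers out of 435:
  red-flowered: 435 × 1/4 = 108.75
  pink-flowered: 435 × 2/4 = 217.5
  white-flowered: 435 × 1/4 = 108.75
χ² = Σ (O − E)² / E
  red-flowered: (106 − 108.75)² / 108.75 = 0.0695
  pink-flowered: (225 − 217.5)² / 217.5 = 0.2586
  white-flowered: (104 − 108.75)² / 108.75 = 0.2075
χ² = 0.0695 + 0.2586 + 0.2075 = 0.5356 ≈ 0.536

0.536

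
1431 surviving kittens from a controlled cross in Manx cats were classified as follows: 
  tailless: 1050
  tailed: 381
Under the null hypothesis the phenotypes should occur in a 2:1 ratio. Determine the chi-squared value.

28.981

The 2:1 ratio has 3 parts, so with N = 1431 the expected counts are:
  tailless: 1431 × 2/3 = 954
  tailed: 1431 × 1/3 = 477
χ² = Σ (O − E)² / E
  tailless: (1050 − 954)² / 954 = 9.6604
  tailed: (381 − 477)² / 477 = 19.3208
χ² = 9.6604 + 19.3208 = 28.9812 ≈ 28.981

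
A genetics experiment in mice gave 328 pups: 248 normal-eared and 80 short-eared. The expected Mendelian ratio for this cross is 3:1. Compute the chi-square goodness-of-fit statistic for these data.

Under the 3:1 hypothesis (Σ ratio = 4, N = 328):
  normal-eared: 328 × 3/4 = 246
  short-eared: 328 × 1/4 = 82
χ² = Σ (O − E)² / E
  normal-eared: (248 − 246)² / 246 = 0.0163
  short-eared: (80 − 82)² / 82 = 0.0488
χ² = 0.0163 + 0.0488 = 0.0651 ≈ 0.065

0.065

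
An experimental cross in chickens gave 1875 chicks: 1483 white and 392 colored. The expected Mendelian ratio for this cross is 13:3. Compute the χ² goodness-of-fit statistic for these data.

Total ratio parts = 16. Expected numbers out of 1875:
  white: 1875 × 13/16 = 1523.4375
  colored: 1875 × 3/16 = 351.5625
χ² = Σ (O − E)² / E
  white: (1483 − 1523.4375)² / 1523.4375 = 1.0734
  colored: (392 − 351.5625)² / 351.5625 = 4.6512
χ² = 1.0734 + 4.6512 = 5.7246 ≈ 5.725

5.725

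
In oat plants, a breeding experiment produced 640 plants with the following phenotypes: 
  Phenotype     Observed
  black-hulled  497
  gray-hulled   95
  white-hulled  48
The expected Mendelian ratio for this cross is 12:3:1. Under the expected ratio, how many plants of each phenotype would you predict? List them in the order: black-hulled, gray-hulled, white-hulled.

Expected counts for N = 640 under a 12:3:1 ratio (total parts = 16):
  black-hulled: 640 × 12/16 = 480
  gray-hulled: 640 × 3/16 = 120
  white-hulled: 640 × 1/16 = 40

480, 120, 40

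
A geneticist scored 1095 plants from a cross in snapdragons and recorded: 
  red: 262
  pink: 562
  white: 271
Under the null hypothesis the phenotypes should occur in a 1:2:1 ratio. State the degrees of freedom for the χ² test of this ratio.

A goodness-of-fit test with 3 phenotype classes has df = 3 − 1 = 2.

2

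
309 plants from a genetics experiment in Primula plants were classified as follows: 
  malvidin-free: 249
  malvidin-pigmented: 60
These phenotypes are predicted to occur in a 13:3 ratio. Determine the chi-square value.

The 13:3 ratio has 16 parts, so with N = 309 the expected counts are:
  malvidin-free: 309 × 13/16 = 251.0625
  malvidin-pigmented: 309 × 3/16 = 57.9375
χ² = Σ (O − E)² / E
  malvidin-free: (249 − 251.0625)² / 251.0625 = 0.0169
  malvidin-pigmented: (60 − 57.9375)² / 57.9375 = 0.0734
χ² = 0.0169 + 0.0734 = 0.0903 ≈ 0.090

0.090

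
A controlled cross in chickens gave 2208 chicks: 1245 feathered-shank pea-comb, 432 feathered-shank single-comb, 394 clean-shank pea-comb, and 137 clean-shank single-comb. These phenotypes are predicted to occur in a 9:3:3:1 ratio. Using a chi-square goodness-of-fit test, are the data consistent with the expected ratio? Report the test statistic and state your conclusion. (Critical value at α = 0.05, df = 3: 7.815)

Total ratio parts = 16. Expected numbers out of 2208:
  feathered-shank pea-comb: 2208 × 9/16 = 1242
  feathered-shank single-comb: 2208 × 3/16 = 414
  clean-shank pea-comb: 2208 × 3/16 = 414
  clean-shank single-comb: 2208 × 1/16 = 138
χ² = Σ (O − E)² / E
  feathered-shank pea-comb: (1245 − 1242)² / 1242 = 0.0072
  feathered-shank single-comb: (432 − 414)² / 414 = 0.7826
  clean-shank pea-comb: (394 − 414)² / 414 = 0.9662
  clean-shank single-comb: (137 − 138)² / 138 = 0.0072
χ² = 0.0072 + 0.7826 + 0.9662 + 0.0072 = 1.7632 ≈ 1.763
Degrees of freedom = 4 − 1 = 3; critical value at α = 0.05 is 7.815.
Since 1.763 < 7.815, we fail to reject the null hypothesis — the data are consistent with the 9:3:3:1 ratio.

1.763; consistent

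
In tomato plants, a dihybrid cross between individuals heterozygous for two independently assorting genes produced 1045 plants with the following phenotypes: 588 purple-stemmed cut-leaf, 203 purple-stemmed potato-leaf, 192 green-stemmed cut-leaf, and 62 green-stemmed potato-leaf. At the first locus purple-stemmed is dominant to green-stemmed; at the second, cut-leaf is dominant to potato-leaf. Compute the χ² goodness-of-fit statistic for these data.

0.502

A dihybrid F₂ with independent assortment and complete dominance at both loci gives a 9:3:3:1 phenotypic ratio.
Expected counts for N = 1045 under a 9:3:3:1 ratio (total parts = 16):
  purple-stemmed cut-leaf: 1045 × 9/16 = 587.8125
  purple-stemmed potato-leaf: 1045 × 3/16 = 195.9375
  green-stemmed cut-leaf: 1045 × 3/16 = 195.9375
  green-stemmed potato-leaf: 1045 × 1/16 = 65.3125
χ² = Σ (O − E)² / E
  purple-stemmed cut-leaf: (588 − 587.8125)² / 587.8125 = 0.0001
  purple-stemmed potato-leaf: (203 − 195.9375)² / 195.9375 = 0.2546
  green-stemmed cut-leaf: (192 − 195.9375)² / 195.9375 = 0.0791
  green-stemmed potato-leaf: (62 − 65.3125)² / 65.3125 = 0.1680
χ² = 0.0001 + 0.2546 + 0.0791 + 0.1680 = 0.5018 ≈ 0.502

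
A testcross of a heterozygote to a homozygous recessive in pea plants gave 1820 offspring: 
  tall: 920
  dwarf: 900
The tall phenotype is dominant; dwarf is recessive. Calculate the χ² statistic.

A testcross of a heterozygote (Aa × aa) gives a 1:1 phenotypic ratio.
Under the 1:1 hypothesis (Σ ratio = 2, N = 1820):
  tall: 1820 × 1/2 = 910
  dwarf: 1820 × 1/2 = 910
χ² = Σ (O − E)² / E
  tall: (920 − 910)² / 910 = 0.1099
  dwarf: (900 − 910)² / 910 = 0.1099
χ² = 0.1099 + 0.1099 = 0.2198 ≈ 0.220

0.220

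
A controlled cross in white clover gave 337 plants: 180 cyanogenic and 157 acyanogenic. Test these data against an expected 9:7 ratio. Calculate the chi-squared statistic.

Total ratio parts = 16. Expected numbers out of 337:
  cyanogenic: 337 × 9/16 = 189.5625
  acyanogenic: 337 × 7/16 = 147.4375
χ² = Σ (O − E)² / E
  cyanogenic: (180 − 189.5625)² / 189.5625 = 0.4824
  acyanogenic: (157 − 147.4375)² / 147.4375 = 0.6202
χ² = 0.4824 + 0.6202 = 1.1026 ≈ 1.103

1.103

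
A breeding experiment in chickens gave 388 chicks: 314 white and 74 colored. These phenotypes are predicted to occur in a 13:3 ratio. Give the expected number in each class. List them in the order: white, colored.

Under the 13:3 hypothesis (Σ ratio = 16, N = 388):
  white: 388 × 13/16 = 315.25
  colored: 388 × 3/16 = 72.75

315.25, 72.75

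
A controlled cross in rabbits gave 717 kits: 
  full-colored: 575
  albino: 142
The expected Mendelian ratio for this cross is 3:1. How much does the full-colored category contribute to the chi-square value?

Under the 3:1 hypothesis (Σ ratio = 4, N = 717):
  full-colored: 717 × 3/4 = 537.75
  albino: 717 × 1/4 = 179.25
Contribution of full-colored: (575 − 537.75)² / 537.75 = 2.5803

2.580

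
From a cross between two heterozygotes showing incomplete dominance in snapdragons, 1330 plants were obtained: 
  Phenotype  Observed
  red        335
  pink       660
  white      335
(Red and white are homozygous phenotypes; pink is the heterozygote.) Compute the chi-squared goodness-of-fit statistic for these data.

With incomplete dominance, a heterozygote × heterozygote cross gives a 1:2:1 phenotypic ratio.
Expected counts for N = 1330 under a 1:2:1 ratio (total parts = 4):
  red: 1330 × 1/4 = 332.5
  pink: 1330 × 2/4 = 665
  white: 1330 × 1/4 = 332.5
χ² = Σ (O − E)² / E
  red: (335 − 332.5)² / 332.5 = 0.0188
  pink: (660 − 665)² / 665 = 0.0376
  white: (335 − 332.5)² / 332.5 = 0.0188
χ² = 0.0188 + 0.0376 + 0.0188 = 0.0752 ≈ 0.075

0.075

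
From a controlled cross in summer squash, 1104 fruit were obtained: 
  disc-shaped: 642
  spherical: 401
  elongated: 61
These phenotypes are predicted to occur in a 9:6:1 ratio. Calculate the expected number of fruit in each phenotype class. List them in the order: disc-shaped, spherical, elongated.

621, 414, 69

Expected counts for N = 1104 under a 9:6:1 ratio (total parts = 16):
  disc-shaped: 1104 × 9/16 = 621
  spherical: 1104 × 6/16 = 414
  elongated: 1104 × 1/16 = 69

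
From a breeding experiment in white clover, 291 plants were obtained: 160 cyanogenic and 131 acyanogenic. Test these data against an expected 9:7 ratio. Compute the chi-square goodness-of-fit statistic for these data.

0.190

Total ratio parts = 16. Expected numbers out of 291:
  cyanogenic: 291 × 9/16 = 163.6875
  acyanogenic: 291 × 7/16 = 127.3125
χ² = Σ (O − E)² / E
  cyanogenic: (160 − 163.6875)² / 163.6875 = 0.0831
  acyanogenic: (131 − 127.3125)² / 127.3125 = 0.1068
χ² = 0.0831 + 0.1068 = 0.1899 ≈ 0.190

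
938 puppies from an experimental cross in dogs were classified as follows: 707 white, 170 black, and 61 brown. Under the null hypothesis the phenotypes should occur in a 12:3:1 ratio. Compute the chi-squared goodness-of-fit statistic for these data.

Total ratio parts = 16. Expected numbers out of 938:
  white: 938 × 12/16 = 703.5
  black: 938 × 3/16 = 175.875
  brown: 938 × 1/16 = 58.625
χ² = Σ (O − E)² / E
  white: (707 − 703.5)² / 703.5 = 0.0174
  black: (170 − 175.875)² / 175.875 = 0.1963
  brown: (61 − 58.625)² / 58.625 = 0.0962
χ² = 0.0174 + 0.1963 + 0.0962 = 0.3099 ≈ 0.310

0.310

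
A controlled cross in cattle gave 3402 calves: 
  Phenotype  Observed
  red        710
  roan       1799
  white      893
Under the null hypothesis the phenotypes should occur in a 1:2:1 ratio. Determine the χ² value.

30.980

Under the 1:2:1 hypothesis (Σ ratio = 4, N = 3402):
  red: 3402 × 1/4 = 850.5
  roan: 3402 × 2/4 = 1701
  white: 3402 × 1/4 = 850.5
χ² = Σ (O − E)² / E
  red: (710 − 850.5)² / 850.5 = 23.2102
  roan: (1799 − 1701)² / 1701 = 5.6461
  white: (893 − 850.5)² / 850.5 = 2.1238
χ² = 23.2102 + 5.6461 + 2.1238 = 30.9801 ≈ 30.980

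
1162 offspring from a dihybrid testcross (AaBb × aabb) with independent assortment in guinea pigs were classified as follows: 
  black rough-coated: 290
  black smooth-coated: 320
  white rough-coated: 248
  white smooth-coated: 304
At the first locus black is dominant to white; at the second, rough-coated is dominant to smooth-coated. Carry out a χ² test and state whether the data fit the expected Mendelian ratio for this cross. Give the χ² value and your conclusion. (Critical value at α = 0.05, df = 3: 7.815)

9.842; not consistent

A dihybrid testcross with independent assortment gives a 1:1:1:1 ratio.
The 1:1:1:1 ratio has 4 parts, so with N = 1162 the expected counts are:
  black rough-coated: 1162 × 1/4 = 290.5
  black smooth-coated: 1162 × 1/4 = 290.5
  white rough-coated: 1162 × 1/4 = 290.5
  white smooth-coated: 1162 × 1/4 = 290.5
χ² = Σ (O − E)² / E
  black rough-coated: (290 − 290.5)² / 290.5 = 0.0009
  black smooth-coated: (320 − 290.5)² / 290.5 = 2.9957
  white rough-coated: (248 − 290.5)² / 290.5 = 6.2177
  white smooth-coated: (304 − 290.5)² / 290.5 = 0.6274
χ² = 0.0009 + 2.9957 + 6.2177 + 0.6274 = 9.8417 ≈ 9.842
Degrees of freedom = 4 − 1 = 3; critical value at α = 0.05 is 7.815.
Since 9.842 > 7.815, we reject the null hypothesis — the data do not fit the 1:1:1:1 ratio.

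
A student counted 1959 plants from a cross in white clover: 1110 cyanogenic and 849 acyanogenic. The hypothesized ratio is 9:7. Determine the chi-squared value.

0.135

Under the 9:7 hypothesis (Σ ratio = 16, N = 1959):
  cyanogenic: 1959 × 9/16 = 1101.9375
  acyanogenic: 1959 × 7/16 = 857.0625
χ² = Σ (O − E)² / E
  cyanogenic: (1110 − 1101.9375)² / 1101.9375 = 0.0590
  acyanogenic: (849 − 857.0625)² / 857.0625 = 0.0758
χ² = 0.0590 + 0.0758 = 0.1348 ≈ 0.135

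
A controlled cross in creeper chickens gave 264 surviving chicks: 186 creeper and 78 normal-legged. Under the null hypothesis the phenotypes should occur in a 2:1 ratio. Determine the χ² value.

Under the 2:1 hypothesis (Σ ratio = 3, N = 264):
  creeper: 264 × 2/3 = 176
  normal-legged: 264 × 1/3 = 88
χ² = Σ (O − E)² / E
  creeper: (186 − 176)² / 176 = 0.5682
  normal-legged: (78 − 88)² / 88 = 1.1364
χ² = 0.5682 + 1.1364 = 1.7046 ≈ 1.705

1.705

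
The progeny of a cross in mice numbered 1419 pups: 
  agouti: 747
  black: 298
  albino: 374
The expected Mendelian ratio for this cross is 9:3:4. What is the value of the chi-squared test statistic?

8.161

Under the 9:3:4 hypothesis (Σ ratio = 16, N = 1419):
  agouti: 1419 × 9/16 = 798.1875
  black: 1419 × 3/16 = 266.0625
  albino: 1419 × 4/16 = 354.75
χ² = Σ (O − E)² / E
  agouti: (747 − 798.1875)² / 798.1875 = 3.2826
  black: (298 − 266.0625)² / 266.0625 = 3.8337
  albino: (374 − 354.75)² / 354.75 = 1.0446
χ² = 3.2826 + 3.8337 + 1.0446 = 8.1609 ≈ 8.161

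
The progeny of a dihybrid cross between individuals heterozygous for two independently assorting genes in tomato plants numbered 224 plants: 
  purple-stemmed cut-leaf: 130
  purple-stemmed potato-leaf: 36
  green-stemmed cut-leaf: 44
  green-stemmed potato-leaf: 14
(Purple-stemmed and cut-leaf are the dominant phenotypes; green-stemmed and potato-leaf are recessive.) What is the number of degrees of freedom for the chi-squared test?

A dihybrid F₂ with independent assortment and complete dominance at both loci gives a 9:3:3:1 phenotypic ratio.
A goodness-of-fit test with 4 phenotype classes has df = 4 − 1 = 3.

3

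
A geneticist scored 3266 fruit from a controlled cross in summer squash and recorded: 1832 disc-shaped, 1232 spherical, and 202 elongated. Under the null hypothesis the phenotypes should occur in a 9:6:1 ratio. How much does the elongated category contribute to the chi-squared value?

Under the 9:6:1 hypothesis (Σ ratio = 16, N = 3266):
  disc-shaped: 3266 × 9/16 = 1837.125
  spherical: 3266 × 6/16 = 1224.75
  elongated: 3266 × 1/16 = 204.125
Contribution of elongated: (202 − 204.125)² / 204.125 = 0.0221

0.022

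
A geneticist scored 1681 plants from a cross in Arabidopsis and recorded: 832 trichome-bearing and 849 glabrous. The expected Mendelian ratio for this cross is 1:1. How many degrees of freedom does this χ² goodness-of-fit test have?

A goodness-of-fit test with 2 phenotype classes has df = 2 − 1 = 1.

1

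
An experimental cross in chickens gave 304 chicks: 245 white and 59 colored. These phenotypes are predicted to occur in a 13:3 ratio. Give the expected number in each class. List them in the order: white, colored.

247, 57

Under the 13:3 hypothesis (Σ ratio = 16, N = 304):
  white: 304 × 13/16 = 247
  colored: 304 × 3/16 = 57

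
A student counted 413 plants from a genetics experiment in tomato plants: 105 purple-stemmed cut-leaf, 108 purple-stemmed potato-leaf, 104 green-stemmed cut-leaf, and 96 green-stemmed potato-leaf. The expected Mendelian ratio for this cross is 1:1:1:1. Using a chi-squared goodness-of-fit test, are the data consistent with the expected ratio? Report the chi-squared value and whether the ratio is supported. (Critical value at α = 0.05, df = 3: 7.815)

Total ratio parts = 4. Expected numbers out of 413:
  purple-stemmed cut-leaf: 413 × 1/4 = 103.25
  purple-stemmed potato-leaf: 413 × 1/4 = 103.25
  green-stemmed cut-leaf: 413 × 1/4 = 103.25
  green-stemmed potato-leaf: 413 × 1/4 = 103.25
χ² = Σ (O − E)² / E
  purple-stemmed cut-leaf: (105 − 103.25)² / 103.25 = 0.0297
  purple-stemmed potato-leaf: (108 − 103.25)² / 103.25 = 0.2185
  green-stemmed cut-leaf: (104 − 103.25)² / 103.25 = 0.0054
  green-stemmed potato-leaf: (96 − 103.25)² / 103.25 = 0.5091
χ² = 0.0297 + 0.2185 + 0.0054 + 0.5091 = 0.7627 ≈ 0.763
Degrees of freedom = 4 − 1 = 3; critical value at α = 0.05 is 7.815.
Since 0.763 < 7.815, we fail to reject the null hypothesis — the data are consistent with the 1:1:1:1 ratio.

0.763; consistent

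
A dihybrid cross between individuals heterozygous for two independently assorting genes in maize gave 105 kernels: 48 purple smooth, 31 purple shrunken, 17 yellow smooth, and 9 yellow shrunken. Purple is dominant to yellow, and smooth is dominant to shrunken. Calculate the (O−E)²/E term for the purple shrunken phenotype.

A dihybrid F₂ with independent assortment and complete dominance at both loci gives a 9:3:3:1 phenotypic ratio.
Total ratio parts = 16. Expected numbers out of 105:
  purple smooth: 105 × 9/16 = 59.0625
  purple shrunken: 105 × 3/16 = 19.6875
  yellow smooth: 105 × 3/16 = 19.6875
  yellow shrunken: 105 × 1/16 = 6.5625
Contribution of purple shrunken: (31 − 19.6875)² / 19.6875 = 6.5002

6.500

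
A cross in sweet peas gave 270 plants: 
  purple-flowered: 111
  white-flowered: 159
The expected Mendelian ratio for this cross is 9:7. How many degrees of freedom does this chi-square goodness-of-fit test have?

1

A goodness-of-fit test with 2 phenotype classes has df = 2 − 1 = 1.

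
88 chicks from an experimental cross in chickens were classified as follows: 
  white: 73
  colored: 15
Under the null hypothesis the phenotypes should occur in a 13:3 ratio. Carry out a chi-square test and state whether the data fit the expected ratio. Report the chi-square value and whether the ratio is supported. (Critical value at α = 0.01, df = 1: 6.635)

0.168; consistent

The 13:3 ratio has 16 parts, so with N = 88 the expected counts are:
  white: 88 × 13/16 = 71.5
  colored: 88 × 3/16 = 16.5
χ² = Σ (O − E)² / E
  white: (73 − 71.5)² / 71.5 = 0.0315
  colored: (15 − 16.5)² / 16.5 = 0.1364
χ² = 0.0315 + 0.1364 = 0.1679 ≈ 0.168
Degrees of freedom = 2 − 1 = 1; critical value at α = 0.01 is 6.635.
Since 0.168 < 6.635, we fail to reject the null hypothesis — the data are consistent with the 13:3 ratio.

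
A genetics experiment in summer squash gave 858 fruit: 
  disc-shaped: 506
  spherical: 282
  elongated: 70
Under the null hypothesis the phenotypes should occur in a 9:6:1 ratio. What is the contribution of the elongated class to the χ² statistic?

Total ratio parts = 16. Expected numbers out of 858:
  disc-shaped: 858 × 9/16 = 482.625
  spherical: 858 × 6/16 = 321.75
  elongated: 858 × 1/16 = 53.625
Contribution of elongated: (70 − 53.625)² / 53.625 = 5.0003

5.000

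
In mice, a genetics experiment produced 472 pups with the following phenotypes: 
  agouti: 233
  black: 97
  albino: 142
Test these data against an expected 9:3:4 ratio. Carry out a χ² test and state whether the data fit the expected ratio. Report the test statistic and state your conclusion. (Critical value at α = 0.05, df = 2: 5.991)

Total ratio parts = 16. Expected numbers out of 472:
  agouti: 472 × 9/16 = 265.5
  black: 472 × 3/16 = 88.5
  albino: 472 × 4/16 = 118
χ² = Σ (O − E)² / E
  agouti: (233 − 265.5)² / 265.5 = 3.9783
  black: (97 − 88.5)² / 88.5 = 0.8164
  albino: (142 − 118)² / 118 = 4.8814
χ² = 3.9783 + 0.8164 + 4.8814 = 9.6761 ≈ 9.676
Degrees of freedom = 3 − 1 = 2; critical value at α = 0.05 is 5.991.
Since 9.676 > 5.991, we reject the null hypothesis — the data do not fit the 9:3:4 ratio.

9.676; not consistent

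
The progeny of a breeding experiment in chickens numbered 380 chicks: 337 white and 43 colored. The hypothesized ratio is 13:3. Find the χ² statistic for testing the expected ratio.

Expected counts for N = 380 under a 13:3 ratio (total parts = 16):
  white: 380 × 13/16 = 308.75
  colored: 380 × 3/16 = 71.25
χ² = Σ (O − E)² / E
  white: (337 − 308.75)² / 308.75 = 2.5848
  colored: (43 − 71.25)² / 71.25 = 11.2009
χ² = 2.5848 + 11.2009 = 13.7857 ≈ 13.786

13.786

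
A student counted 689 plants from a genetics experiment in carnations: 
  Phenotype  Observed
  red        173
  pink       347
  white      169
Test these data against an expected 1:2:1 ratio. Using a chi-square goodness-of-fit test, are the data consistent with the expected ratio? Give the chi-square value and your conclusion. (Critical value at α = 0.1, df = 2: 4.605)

0.083; consistent

Under the 1:2:1 hypothesis (Σ ratio = 4, N = 689):
  red: 689 × 1/4 = 172.25
  pink: 689 × 2/4 = 344.5
  white: 689 × 1/4 = 172.25
χ² = Σ (O − E)² / E
  red: (173 − 172.25)² / 172.25 = 0.0033
  pink: (347 − 344.5)² / 344.5 = 0.0181
  white: (169 − 172.25)² / 172.25 = 0.0613
χ² = 0.0033 + 0.0181 + 0.0613 = 0.0827 ≈ 0.083
Degrees of freedom = 3 − 1 = 2; critical value at α = 0.1 is 4.605.
Since 0.083 < 4.605, we fail to reject the null hypothesis — the data are consistent with the 1:2:1 ratio.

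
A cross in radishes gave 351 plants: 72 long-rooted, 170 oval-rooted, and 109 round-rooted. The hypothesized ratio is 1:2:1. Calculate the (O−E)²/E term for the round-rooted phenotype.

5.146

Under the 1:2:1 hypothesis (Σ ratio = 4, N = 351):
  long-rooted: 351 × 1/4 = 87.75
  oval-rooted: 351 × 2/4 = 175.5
  round-rooted: 351 × 1/4 = 87.75
Contribution of round-rooted: (109 − 87.75)² / 87.75 = 5.1460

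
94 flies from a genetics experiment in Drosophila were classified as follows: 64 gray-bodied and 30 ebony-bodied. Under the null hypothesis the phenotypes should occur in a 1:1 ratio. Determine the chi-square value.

The 1:1 ratio has 2 parts, so with N = 94 the expected counts are:
  gray-bodied: 94 × 1/2 = 47
  ebony-bodied: 94 × 1/2 = 47
χ² = Σ (O − E)² / E
  gray-bodied: (64 − 47)² / 47 = 6.1489
  ebony-bodied: (30 − 47)² / 47 = 6.1489
χ² = 6.1489 + 6.1489 = 12.2978 ≈ 12.298

12.298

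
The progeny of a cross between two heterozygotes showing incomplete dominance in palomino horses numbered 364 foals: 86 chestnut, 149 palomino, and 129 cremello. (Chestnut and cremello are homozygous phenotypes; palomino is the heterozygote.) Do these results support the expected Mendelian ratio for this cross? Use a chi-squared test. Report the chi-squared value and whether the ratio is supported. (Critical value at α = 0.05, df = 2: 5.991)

With incomplete dominance, a heterozygote × heterozygote cross gives a 1:2:1 phenotypic ratio.
Expected counts for N = 364 under a 1:2:1 ratio (total parts = 4):
  chestnut: 364 × 1/4 = 91
  palomino: 364 × 2/4 = 182
  cremello: 364 × 1/4 = 91
χ² = Σ (O − E)² / E
  chestnut: (86 − 91)² / 91 = 0.2747
  palomino: (149 − 182)² / 182 = 5.9835
  cremello: (129 − 91)² / 91 = 15.8681
χ² = 0.2747 + 5.9835 + 15.8681 = 22.1263 ≈ 22.126
Degrees of freedom = 3 − 1 = 2; critical value at α = 0.05 is 5.991.
Since 22.126 > 5.991, we reject the null hypothesis — the data do not fit the 1:2:1 ratio.

22.126; not consistent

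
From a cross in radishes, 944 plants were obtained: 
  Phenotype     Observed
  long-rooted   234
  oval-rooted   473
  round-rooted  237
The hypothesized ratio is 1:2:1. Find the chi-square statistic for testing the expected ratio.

0.023

The 1:2:1 ratio has 4 parts, so with N = 944 the expected counts are:
  long-rooted: 944 × 1/4 = 236
  oval-rooted: 944 × 2/4 = 472
  round-rooted: 944 × 1/4 = 236
χ² = Σ (O − E)² / E
  long-rooted: (234 − 236)² / 236 = 0.0169
  oval-rooted: (473 − 472)² / 472 = 0.0021
  round-rooted: (237 − 236)² / 236 = 0.0042
χ² = 0.0169 + 0.0021 + 0.0042 = 0.0232 ≈ 0.023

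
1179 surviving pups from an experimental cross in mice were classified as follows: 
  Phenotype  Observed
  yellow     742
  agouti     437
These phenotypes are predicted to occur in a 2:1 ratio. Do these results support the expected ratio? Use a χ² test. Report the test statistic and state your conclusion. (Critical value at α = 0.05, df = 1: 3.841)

7.389; not consistent

Total ratio parts = 3. Expected numbers out of 1179:
  yellow: 1179 × 2/3 = 786
  agouti: 1179 × 1/3 = 393
χ² = Σ (O − E)² / E
  yellow: (742 − 786)² / 786 = 2.4631
  agouti: (437 − 393)² / 393 = 4.9262
χ² = 2.4631 + 4.9262 = 7.3893 ≈ 7.389
Degrees of freedom = 2 − 1 = 1; critical value at α = 0.05 is 3.841.
Since 7.389 > 3.841, we reject the null hypothesis — the data do not fit the 2:1 ratio.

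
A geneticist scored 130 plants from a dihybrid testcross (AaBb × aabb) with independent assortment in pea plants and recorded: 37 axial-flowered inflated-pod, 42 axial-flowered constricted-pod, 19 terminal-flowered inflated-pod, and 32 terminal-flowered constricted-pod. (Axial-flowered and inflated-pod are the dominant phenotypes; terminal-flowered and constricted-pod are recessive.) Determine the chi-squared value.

A dihybrid testcross with independent assortment gives a 1:1:1:1 ratio.
Under the 1:1:1:1 hypothesis (Σ ratio = 4, N = 130):
  axial-flowered inflated-pod: 130 × 1/4 = 32.5
  axial-flowered constricted-pod: 130 × 1/4 = 32.5
  terminal-flowered inflated-pod: 130 × 1/4 = 32.5
  terminal-flowered constricted-pod: 130 × 1/4 = 32.5
χ² = Σ (O − E)² / E
  axial-flowered inflated-pod: (37 − 32.5)² / 32.5 = 0.6231
  axial-flowered constricted-pod: (42 − 32.5)² / 32.5 = 2.7769
  terminal-flowered inflated-pod: (19 − 32.5)² / 32.5 = 5.6077
  terminal-flowered constricted-pod: (32 − 32.5)² / 32.5 = 0.0077
χ² = 0.6231 + 2.7769 + 5.6077 + 0.0077 = 9.0154 ≈ 9.015

9.015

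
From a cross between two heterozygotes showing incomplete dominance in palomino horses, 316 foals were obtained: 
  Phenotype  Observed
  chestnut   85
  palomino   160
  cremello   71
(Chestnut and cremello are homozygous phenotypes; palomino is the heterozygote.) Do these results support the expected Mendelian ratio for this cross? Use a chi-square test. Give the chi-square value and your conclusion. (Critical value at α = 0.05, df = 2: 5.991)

1.291; consistent

With incomplete dominance, a heterozygote × heterozygote cross gives a 1:2:1 phenotypic ratio.
Total ratio parts = 4. Expected numbers out of 316:
  chestnut: 316 × 1/4 = 79
  palomino: 316 × 2/4 = 158
  cremello: 316 × 1/4 = 79
χ² = Σ (O − E)² / E
  chestnut: (85 − 79)² / 79 = 0.4557
  palomino: (160 − 158)² / 158 = 0.0253
  cremello: (71 − 79)² / 79 = 0.8101
χ² = 0.4557 + 0.0253 + 0.8101 = 1.2911 ≈ 1.291
Degrees of freedom = 3 − 1 = 2; critical value at α = 0.05 is 5.991.
Since 1.291 < 5.991, we fail to reject the null hypothesis — the data are consistent with the 1:2:1 ratio.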